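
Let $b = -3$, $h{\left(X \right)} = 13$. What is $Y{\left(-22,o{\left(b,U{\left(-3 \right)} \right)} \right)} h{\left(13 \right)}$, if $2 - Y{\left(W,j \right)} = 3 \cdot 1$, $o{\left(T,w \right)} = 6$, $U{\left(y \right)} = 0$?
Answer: $-13$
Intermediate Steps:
$Y{\left(W,j \right)} = -1$ ($Y{\left(W,j \right)} = 2 - 3 \cdot 1 = 2 - 3 = -1$)
$Y{\left(-22,o{\left(b,U{\left(-3 \right)} \right)} \right)} h{\left(13 \right)} = \left(-1\right) 13 = -13$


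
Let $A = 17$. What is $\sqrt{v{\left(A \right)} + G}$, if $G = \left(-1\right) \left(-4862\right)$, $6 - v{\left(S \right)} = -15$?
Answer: $\sqrt{4883} \approx 69.878$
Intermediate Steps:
$v{\left(S \right)} = 21$ ($v{\left(S \right)} = 6 - -15 = 6 + 15 = 21$)
$G = 4862$
$\sqrt{v{\left(A \right)} + G} = \sqrt{21 + 4862} = \sqrt{4883}$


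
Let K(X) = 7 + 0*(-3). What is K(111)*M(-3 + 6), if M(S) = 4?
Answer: 28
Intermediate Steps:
K(X) = 7 (K(X) = 7 + 0 = 7)
K(111)*M(-3 + 6) = 7*4 = 28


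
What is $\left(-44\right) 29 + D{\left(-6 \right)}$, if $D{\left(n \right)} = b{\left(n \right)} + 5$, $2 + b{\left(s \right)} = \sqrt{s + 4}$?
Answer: $-1273 + i \sqrt{2} \approx -1273.0 + 1.4142 i$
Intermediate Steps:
$b{\left(s \right)} = -2 + \sqrt{4 + s}$ ($b{\left(s \right)} = -2 + \sqrt{s + 4} = -2 + \sqrt{4 + s}$)
$D{\left(n \right)} = 3 + \sqrt{4 + n}$ ($D{\left(n \right)} = \left(-2 + \sqrt{4 + n}\right) + 5 = 3 + \sqrt{4 + n}$)
$\left(-44\right) 29 + D{\left(-6 \right)} = \left(-44\right) 29 + \left(3 + \sqrt{4 - 6}\right) = -1276 + \left(3 + \sqrt{-2}\right) = -1276 + \left(3 + i \sqrt{2}\right) = -1273 + i \sqrt{2}$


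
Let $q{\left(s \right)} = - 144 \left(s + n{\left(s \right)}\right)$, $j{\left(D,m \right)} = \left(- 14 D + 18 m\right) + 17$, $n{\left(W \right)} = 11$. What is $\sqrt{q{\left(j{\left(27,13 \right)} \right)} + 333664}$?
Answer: $4 \sqrt{21898} \approx 591.92$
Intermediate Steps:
$j{\left(D,m \right)} = 17 - 14 D + 18 m$
$q{\left(s \right)} = -1584 - 144 s$ ($q{\left(s \right)} = - 144 \left(s + 11\right) = - 144 \left(11 + s\right) = -1584 - 144 s$)
$\sqrt{q{\left(j{\left(27,13 \right)} \right)} + 333664} = \sqrt{\left(-1584 - 144 \left(17 - 378 + 18 \cdot 13\right)\right) + 333664} = \sqrt{\left(-1584 - 144 \left(17 - 378 + 234\right)\right) + 333664} = \sqrt{\left(-1584 - -18288\right) + 333664} = \sqrt{\left(-1584 + 18288\right) + 333664} = \sqrt{16704 + 333664} = \sqrt{350368} = 4 \sqrt{21898}$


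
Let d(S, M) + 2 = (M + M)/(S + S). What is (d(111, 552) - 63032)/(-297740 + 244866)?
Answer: 1166037/978169 ≈ 1.1921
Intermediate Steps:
d(S, M) = -2 + M/S (d(S, M) = -2 + (M + M)/(S + S) = -2 + (2*M)/((2*S)) = -2 + (2*M)*(1/(2*S)) = -2 + M/S)
(d(111, 552) - 63032)/(-297740 + 244866) = ((-2 + 552/111) - 63032)/(-297740 + 244866) = ((-2 + 552*(1/111)) - 63032)/(-52874) = ((-2 + 184/37) - 63032)*(-1/52874) = (110/37 - 63032)*(-1/52874) = -2332074/37*(-1/52874) = 1166037/978169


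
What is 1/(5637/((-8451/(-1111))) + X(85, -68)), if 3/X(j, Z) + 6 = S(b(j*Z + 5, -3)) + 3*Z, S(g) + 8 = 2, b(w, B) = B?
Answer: 22536/16700239 ≈ 0.0013494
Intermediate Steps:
S(g) = -6 (S(g) = -8 + 2 = -6)
X(j, Z) = 3/(-12 + 3*Z) (X(j, Z) = 3/(-6 + (-6 + 3*Z)) = 3/(-12 + 3*Z))
1/(5637/((-8451/(-1111))) + X(85, -68)) = 1/(5637/((-8451/(-1111))) + 1/(-4 - 68)) = 1/(5637/((-8451*(-1/1111))) + 1/(-72)) = 1/(5637/(8451/1111) - 1/72) = 1/(5637*(1111/8451) - 1/72) = 1/(2087569/2817 - 1/72) = 1/(16700239/22536) = 22536/16700239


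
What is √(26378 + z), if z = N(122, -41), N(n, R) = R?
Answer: √26337 ≈ 162.29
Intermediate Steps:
z = -41
√(26378 + z) = √(26378 - 41) = √26337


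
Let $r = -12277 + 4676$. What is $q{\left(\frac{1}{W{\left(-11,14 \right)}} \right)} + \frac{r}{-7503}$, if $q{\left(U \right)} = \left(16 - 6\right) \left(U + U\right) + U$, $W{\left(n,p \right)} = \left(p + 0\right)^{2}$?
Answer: $\frac{235337}{210084} \approx 1.1202$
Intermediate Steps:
$W{\left(n,p \right)} = p^{2}$
$r = -7601$
$q{\left(U \right)} = 21 U$ ($q{\left(U \right)} = 10 \cdot 2 U + U = 20 U + U = 21 U$)
$q{\left(\frac{1}{W{\left(-11,14 \right)}} \right)} + \frac{r}{-7503} = \frac{21}{14^{2}} - \frac{7601}{-7503} = \frac{21}{196} - - \frac{7601}{7503} = 21 \cdot \frac{1}{196} + \frac{7601}{7503} = \frac{3}{28} + \frac{7601}{7503} = \frac{235337}{210084}$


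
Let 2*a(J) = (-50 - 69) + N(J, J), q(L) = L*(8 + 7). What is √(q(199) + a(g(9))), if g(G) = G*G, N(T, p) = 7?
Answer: √2929 ≈ 54.120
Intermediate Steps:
q(L) = 15*L (q(L) = L*15 = 15*L)
g(G) = G²
a(J) = -56 (a(J) = ((-50 - 69) + 7)/2 = (-119 + 7)/2 = (½)*(-112) = -56)
√(q(199) + a(g(9))) = √(15*199 - 56) = √(2985 - 56) = √2929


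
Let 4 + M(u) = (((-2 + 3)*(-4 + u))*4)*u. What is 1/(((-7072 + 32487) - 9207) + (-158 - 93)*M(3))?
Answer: 1/20224 ≈ 4.9446e-5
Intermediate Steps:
M(u) = -4 + u*(-16 + 4*u) (M(u) = -4 + (((-2 + 3)*(-4 + u))*4)*u = -4 + ((1*(-4 + u))*4)*u = -4 + ((-4 + u)*4)*u = -4 + (-16 + 4*u)*u = -4 + u*(-16 + 4*u))
1/(((-7072 + 32487) - 9207) + (-158 - 93)*M(3)) = 1/(((-7072 + 32487) - 9207) + (-158 - 93)*(-4 - 16*3 + 4*3²)) = 1/((25415 - 9207) - 251*(-4 - 48 + 4*9)) = 1/(16208 - 251*(-4 - 48 + 36)) = 1/(16208 - 251*(-16)) = 1/(16208 + 4016) = 1/20224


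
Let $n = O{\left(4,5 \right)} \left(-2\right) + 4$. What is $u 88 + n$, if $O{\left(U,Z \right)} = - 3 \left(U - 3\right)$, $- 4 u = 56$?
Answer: $-1222$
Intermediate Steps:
$u = -14$ ($u = \left(- \frac{1}{4}\right) 56 = -14$)
$O{\left(U,Z \right)} = 9 - 3 U$ ($O{\left(U,Z \right)} = - 3 \left(-3 + U\right) = 9 - 3 U$)
$n = 10$ ($n = \left(9 - 12\right) \left(-2\right) + 4 = \left(-3\right) \left(-2\right) + 4 = 6 + 4 = 10$)
$u 88 + n = \left(-14\right) 88 + 10 = -1232 + 10 = -1222$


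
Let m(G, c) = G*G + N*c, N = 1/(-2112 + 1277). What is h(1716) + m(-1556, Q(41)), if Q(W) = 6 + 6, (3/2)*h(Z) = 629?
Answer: 6065996074/2505 ≈ 2.4216e+6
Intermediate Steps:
h(Z) = 1258/3 (h(Z) = (⅔)*629 = 1258/3)
Q(W) = 12
N = -1/835 (N = 1/(-835) = -1/835 ≈ -0.0011976)
m(G, c) = G² - c/835 (m(G, c) = G*G - c/835 = G² - c/835)
h(1716) + m(-1556, Q(41)) = 1258/3 + ((-1556)² - 1/835*12) = 1258/3 + (2421136 - 12/835) = 1258/3 + 2021648548/835 = 6065996074/2505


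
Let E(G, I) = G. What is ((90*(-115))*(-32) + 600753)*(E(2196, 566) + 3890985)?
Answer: 3628261712493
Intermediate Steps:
((90*(-115))*(-32) + 600753)*(E(2196, 566) + 3890985) = ((90*(-115))*(-32) + 600753)*(2196 + 3890985) = (-10350*(-32) + 600753)*3893181 = (331200 + 600753)*3893181 = 931953*3893181 = 3628261712493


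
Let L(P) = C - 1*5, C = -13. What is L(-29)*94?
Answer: -1692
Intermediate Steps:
L(P) = -18 (L(P) = -13 - 1*5 = -13 - 5 = -18)
L(-29)*94 = -18*94 = -1692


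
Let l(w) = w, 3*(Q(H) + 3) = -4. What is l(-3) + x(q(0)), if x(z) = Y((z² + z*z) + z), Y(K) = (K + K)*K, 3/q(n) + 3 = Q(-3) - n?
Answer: -43761/14641 ≈ -2.9889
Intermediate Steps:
Q(H) = -13/3 (Q(H) = -3 + (⅓)*(-4) = -3 - 4/3 = -13/3)
q(n) = 3/(-22/3 - n) (q(n) = 3/(-3 + (-13/3 - n)) = 3/(-22/3 - n))
Y(K) = 2*K² (Y(K) = (2*K)*K = 2*K²)
x(z) = 2*(z + 2*z²)² (x(z) = 2*((z² + z*z) + z)² = 2*((z² + z²) + z)² = 2*(2*z² + z)² = 2*(z + 2*z²)²)
l(-3) + x(q(0)) = -3 + 2*(-9/(22 + 3*0))²*(1 + 2*(-9/(22 + 3*0)))² = -3 + 2*(-9/(22 + 0))²*(1 + 2*(-9/(22 + 0)))² = -3 + 2*(-9/22)²*(1 + 2*(-9/22))² = -3 + 2*(81/484)*(1 - 9/11)² = -3 + 2*(81/484)*(2/11)² = -3 + 2*(81/484)*(4/121) = -3 + 162/14641 = -43761/14641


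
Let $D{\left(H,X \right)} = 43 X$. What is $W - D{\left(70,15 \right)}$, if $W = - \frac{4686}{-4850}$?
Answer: $- \frac{1561782}{2425} \approx -644.03$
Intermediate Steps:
$W = \frac{2343}{2425}$ ($W = \left(-4686\right) \left(- \frac{1}{4850}\right) = \frac{2343}{2425} \approx 0.96619$)
$W - D{\left(70,15 \right)} = \frac{2343}{2425} - 43 \cdot 15 = \frac{2343}{2425} - 645 = - \frac{1561782}{2425}$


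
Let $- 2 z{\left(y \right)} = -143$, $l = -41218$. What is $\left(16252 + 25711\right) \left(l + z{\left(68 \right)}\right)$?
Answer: $- \frac{3453261159}{2} \approx -1.7266 \cdot 10^{9}$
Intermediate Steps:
$z{\left(y \right)} = \frac{143}{2}$ ($z{\left(y \right)} = \left(- \frac{1}{2}\right) \left(-143\right) = \frac{143}{2}$)
$\left(16252 + 25711\right) \left(l + z{\left(68 \right)}\right) = \left(16252 + 25711\right) \left(-41218 + \frac{143}{2}\right) = 41963 \left(- \frac{82293}{2}\right) = - \frac{3453261159}{2}$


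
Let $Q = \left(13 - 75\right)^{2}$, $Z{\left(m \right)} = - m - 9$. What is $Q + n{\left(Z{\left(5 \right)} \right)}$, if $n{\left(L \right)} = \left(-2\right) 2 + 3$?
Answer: $3843$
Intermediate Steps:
$Z{\left(m \right)} = -9 - m$
$Q = 3844$ ($Q = \left(-62\right)^{2} = 3844$)
$n{\left(L \right)} = -1$ ($n{\left(L \right)} = -4 + 3 = -1$)
$Q + n{\left(Z{\left(5 \right)} \right)} = 3844 - 1 = 3843$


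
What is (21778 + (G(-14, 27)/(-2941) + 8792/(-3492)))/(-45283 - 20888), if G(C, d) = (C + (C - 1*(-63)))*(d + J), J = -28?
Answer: -55908428791/169893579303 ≈ -0.32908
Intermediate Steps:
G(C, d) = (-28 + d)*(63 + 2*C) (G(C, d) = (C + (C - 1*(-63)))*(d - 28) = (C + (C + 63))*(-28 + d) = (C + (63 + C))*(-28 + d) = (63 + 2*C)*(-28 + d) = (-28 + d)*(63 + 2*C))
(21778 + (G(-14, 27)/(-2941) + 8792/(-3492)))/(-45283 - 20888) = (21778 + ((-1764 - 56*(-14) + 63*27 + 2*(-14)*27)/(-2941) + 8792/(-3492)))/(-45283 - 20888) = (21778 + ((-1764 + 784 + 1701 - 756)*(-1/2941) + 8792*(-1/3492)))/(-66171) = (21778 + (-35*(-1/2941) - 2198/873))*(-1/66171) = (21778 + (35/2941 - 2198/873))*(-1/66171) = (21778 - 6433763/2567493)*(-1/66171) = (55908428791/2567493)*(-1/66171) = -55908428791/169893579303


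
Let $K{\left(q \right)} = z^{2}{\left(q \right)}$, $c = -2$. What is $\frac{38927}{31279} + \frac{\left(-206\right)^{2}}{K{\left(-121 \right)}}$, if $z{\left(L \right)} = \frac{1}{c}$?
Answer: $\frac{5309461503}{31279} \approx 1.6975 \cdot 10^{5}$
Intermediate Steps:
$z{\left(L \right)} = - \frac{1}{2}$ ($z{\left(L \right)} = \frac{1}{-2} = - \frac{1}{2}$)
$K{\left(q \right)} = \frac{1}{4}$ ($K{\left(q \right)} = \left(- \frac{1}{2}\right)^{2} = \frac{1}{4}$)
$\frac{38927}{31279} + \frac{\left(-206\right)^{2}}{K{\left(-121 \right)}} = \frac{38927}{31279} + \left(-206\right)^{2} \frac{1}{\frac{1}{4}} = 38927 \cdot \frac{1}{31279} + 42436 \cdot 4 = \frac{38927}{31279} + 169744 = \frac{5309461503}{31279}$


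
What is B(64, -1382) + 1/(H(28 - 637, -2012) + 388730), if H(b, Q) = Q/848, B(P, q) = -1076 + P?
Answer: -83399179872/82410257 ≈ -1012.0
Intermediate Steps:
H(b, Q) = Q/848 (H(b, Q) = Q*(1/848) = Q/848)
B(64, -1382) + 1/(H(28 - 637, -2012) + 388730) = (-1076 + 64) + 1/((1/848)*(-2012) + 388730) = -1012 + 1/(-503/212 + 388730) = -1012 + 1/(82410257/212) = -1012 + 212/82410257 = -83399179872/82410257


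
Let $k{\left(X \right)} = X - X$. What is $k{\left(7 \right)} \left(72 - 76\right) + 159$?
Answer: $159$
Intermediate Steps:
$k{\left(X \right)} = 0$
$k{\left(7 \right)} \left(72 - 76\right) + 159 = 0 \left(72 - 76\right) + 159 = 0 \left(-4\right) + 159 = 0 + 159 = 159$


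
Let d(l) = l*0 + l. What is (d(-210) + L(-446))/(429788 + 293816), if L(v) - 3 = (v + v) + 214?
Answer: -885/723604 ≈ -0.0012230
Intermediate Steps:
L(v) = 217 + 2*v (L(v) = 3 + ((v + v) + 214) = 3 + (2*v + 214) = 3 + (214 + 2*v) = 217 + 2*v)
d(l) = l (d(l) = 0 + l = l)
(d(-210) + L(-446))/(429788 + 293816) = (-210 + (217 + 2*(-446)))/(429788 + 293816) = (-210 + (217 - 892))/723604 = (-210 - 675)*(1/723604) = -885*1/723604 = -885/723604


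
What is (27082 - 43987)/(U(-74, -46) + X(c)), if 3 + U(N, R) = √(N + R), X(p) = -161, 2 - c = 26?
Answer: 693105/6754 + 16905*I*√30/13508 ≈ 102.62 + 6.8546*I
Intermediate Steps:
c = -24 (c = 2 - 1*26 = 2 - 26 = -24)
U(N, R) = -3 + √(N + R)
(27082 - 43987)/(U(-74, -46) + X(c)) = (27082 - 43987)/((-3 + √(-74 - 46)) - 161) = -16905/((-3 + √(-120)) - 161) = -16905/((-3 + 2*I*√30) - 161) = -16905/(-164 + 2*I*√30)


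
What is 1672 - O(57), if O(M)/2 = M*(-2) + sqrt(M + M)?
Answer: 1900 - 2*sqrt(114) ≈ 1878.6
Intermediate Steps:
O(M) = -4*M + 2*sqrt(2)*sqrt(M) (O(M) = 2*(M*(-2) + sqrt(M + M)) = 2*(-2*M + sqrt(2*M)) = 2*(-2*M + sqrt(2)*sqrt(M)) = -4*M + 2*sqrt(2)*sqrt(M))
1672 - O(57) = 1672 - (-4*57 + 2*sqrt(2)*sqrt(57)) = 1672 - (-228 + 2*sqrt(114)) = 1672 + (228 - 2*sqrt(114)) = 1900 - 2*sqrt(114)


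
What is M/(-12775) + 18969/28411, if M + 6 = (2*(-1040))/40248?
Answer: 93847851887/140461853175 ≈ 0.66814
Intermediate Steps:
M = -2342/387 (M = -6 + (2*(-1040))/40248 = -6 - 2080*1/40248 = -6 - 20/387 = -2342/387 ≈ -6.0517)
M/(-12775) + 18969/28411 = -2342/387/(-12775) + 18969/28411 = -2342/387*(-1/12775) + 18969*(1/28411) = 2342/4943925 + 18969/28411 = 93847851887/140461853175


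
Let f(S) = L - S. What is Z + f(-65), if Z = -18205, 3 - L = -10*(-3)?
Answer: -18167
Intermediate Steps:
L = -27 (L = 3 - (-10)*(-3) = 3 - 1*30 = 3 - 30 = -27)
f(S) = -27 - S
Z + f(-65) = -18205 + (-27 - 1*(-65)) = -18205 + (-27 + 65) = -18205 + 38 = -18167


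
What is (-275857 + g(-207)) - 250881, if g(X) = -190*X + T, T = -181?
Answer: -487589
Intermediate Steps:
g(X) = -181 - 190*X (g(X) = -190*X - 181 = -181 - 190*X)
(-275857 + g(-207)) - 250881 = (-275857 + (-181 - 190*(-207))) - 250881 = (-275857 + (-181 + 39330)) - 250881 = (-275857 + 39149) - 250881 = -236708 - 250881 = -487589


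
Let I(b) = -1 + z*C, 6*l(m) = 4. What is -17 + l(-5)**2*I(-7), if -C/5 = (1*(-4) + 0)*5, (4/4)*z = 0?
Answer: -157/9 ≈ -17.444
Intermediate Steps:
z = 0
l(m) = 2/3 (l(m) = (1/6)*4 = 2/3)
C = 100 (C = -5*(1*(-4) + 0)*5 = -5*(-4 + 0)*5 = -(-20)*5 = -5*(-20) = 100)
I(b) = -1 (I(b) = -1 + 0*100 = -1 + 0 = -1)
-17 + l(-5)**2*I(-7) = -17 + (2/3)**2*(-1) = -17 + (4/9)*(-1) = -17 - 4/9 = -157/9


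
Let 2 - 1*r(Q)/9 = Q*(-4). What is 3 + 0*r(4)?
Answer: 3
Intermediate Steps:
r(Q) = 18 + 36*Q (r(Q) = 18 - 9*Q*(-4) = 18 - (-36)*Q = 18 + 36*Q)
3 + 0*r(4) = 3 + 0*(18 + 36*4) = 3 + 0*(18 + 144) = 3 + 0*162 = 3 + 0 = 3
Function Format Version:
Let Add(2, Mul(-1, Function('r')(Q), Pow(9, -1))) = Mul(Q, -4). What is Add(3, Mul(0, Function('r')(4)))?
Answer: 3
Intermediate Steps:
Function('r')(Q) = Add(18, Mul(36, Q)) (Function('r')(Q) = Add(18, Mul(-9, Mul(Q, -4))) = Add(18, Mul(-9, Mul(-4, Q))) = Add(18, Mul(36, Q)))
Add(3, Mul(0, Function('r')(4))) = Add(3, Mul(0, Add(18, Mul(36, 4)))) = Add(3, Mul(0, Add(18, 144))) = Add(3, Mul(0, 162)) = Add(3, 0) = 3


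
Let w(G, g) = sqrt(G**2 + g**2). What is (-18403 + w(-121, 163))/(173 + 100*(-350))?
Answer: 18403/34827 - sqrt(41210)/34827 ≈ 0.52258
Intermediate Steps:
(-18403 + w(-121, 163))/(173 + 100*(-350)) = (-18403 + sqrt((-121)**2 + 163**2))/(173 + 100*(-350)) = (-18403 + sqrt(14641 + 26569))/(173 - 35000) = (-18403 + sqrt(41210))/(-34827) = (-18403 + sqrt(41210))*(-1/34827) = 18403/34827 - sqrt(41210)/34827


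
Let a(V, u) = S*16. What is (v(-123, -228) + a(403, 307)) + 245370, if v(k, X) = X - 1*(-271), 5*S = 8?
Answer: 1227193/5 ≈ 2.4544e+5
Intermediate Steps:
S = 8/5 (S = (⅕)*8 = 8/5 ≈ 1.6000)
v(k, X) = 271 + X (v(k, X) = X + 271 = 271 + X)
a(V, u) = 128/5 (a(V, u) = (8/5)*16 = 128/5)
(v(-123, -228) + a(403, 307)) + 245370 = ((271 - 228) + 128/5) + 245370 = (43 + 128/5) + 245370 = 343/5 + 245370 = 1227193/5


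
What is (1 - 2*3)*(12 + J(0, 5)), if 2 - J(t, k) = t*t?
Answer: -70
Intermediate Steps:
J(t, k) = 2 - t² (J(t, k) = 2 - t*t = 2 - t²)
(1 - 2*3)*(12 + J(0, 5)) = (1 - 2*3)*(12 + (2 - 1*0²)) = (1 - 6)*(12 + (2 - 1*0)) = -5*(12 + (2 + 0)) = -5*(12 + 2) = -5*14 = -70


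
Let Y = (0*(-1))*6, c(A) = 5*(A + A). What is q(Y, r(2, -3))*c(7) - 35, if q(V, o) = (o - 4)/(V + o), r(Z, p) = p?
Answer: 385/3 ≈ 128.33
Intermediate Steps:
c(A) = 10*A (c(A) = 5*(2*A) = 10*A)
Y = 0 (Y = 0*6 = 0)
q(V, o) = (-4 + o)/(V + o)
q(Y, r(2, -3))*c(7) - 35 = ((-4 - 3)/(0 - 3))*(10*7) - 35 = (-7/(-3))*70 - 35 = -1/3*(-7)*70 - 35 = (7/3)*70 - 35 = 490/3 - 35 = 385/3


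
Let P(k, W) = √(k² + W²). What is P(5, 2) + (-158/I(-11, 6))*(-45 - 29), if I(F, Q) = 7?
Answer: 11692/7 + √29 ≈ 1675.7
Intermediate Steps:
P(k, W) = √(W² + k²)
P(5, 2) + (-158/I(-11, 6))*(-45 - 29) = √(2² + 5²) + (-158/7)*(-45 - 29) = √(4 + 25) - 158*⅐*(-74) = √29 - 158/7*(-74) = √29 + 11692/7 = 11692/7 + √29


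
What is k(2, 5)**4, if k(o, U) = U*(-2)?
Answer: 10000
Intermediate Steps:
k(o, U) = -2*U
k(2, 5)**4 = (-2*5)**4 = (-10)**4 = 10000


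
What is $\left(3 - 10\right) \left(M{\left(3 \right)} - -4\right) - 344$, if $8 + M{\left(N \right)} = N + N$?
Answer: $-358$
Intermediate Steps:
$M{\left(N \right)} = -8 + 2 N$ ($M{\left(N \right)} = -8 + \left(N + N\right) = -8 + 2 N$)
$\left(3 - 10\right) \left(M{\left(3 \right)} - -4\right) - 344 = \left(3 - 10\right) \left(\left(-8 + 2 \cdot 3\right) - -4\right) - 344 = - 7 \left(\left(-8 + 6\right) + 4\right) - 344 = - 7 \left(-2 + 4\right) - 344 = \left(-7\right) 2 - 344 = -14 - 344 = -358$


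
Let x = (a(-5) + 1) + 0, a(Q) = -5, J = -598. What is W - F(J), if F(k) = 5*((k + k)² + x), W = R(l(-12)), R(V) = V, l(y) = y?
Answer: -7152072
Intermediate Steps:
W = -12
x = -4 (x = (-5 + 1) + 0 = -4 + 0 = -4)
F(k) = -20 + 20*k² (F(k) = 5*((k + k)² - 4) = 5*((2*k)² - 4) = 5*(4*k² - 4) = 5*(-4 + 4*k²) = -20 + 20*k²)
W - F(J) = -12 - (-20 + 20*(-598)²) = -12 - (-20 + 20*357604) = -12 - (-20 + 7152080) = -12 - 1*7152060 = -12 - 7152060 = -7152072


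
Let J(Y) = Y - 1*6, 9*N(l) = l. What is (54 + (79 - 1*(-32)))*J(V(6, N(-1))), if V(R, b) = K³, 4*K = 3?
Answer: -58905/64 ≈ -920.39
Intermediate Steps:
K = ¾ (K = (¼)*3 = ¾ ≈ 0.75000)
N(l) = l/9
V(R, b) = 27/64 (V(R, b) = (¾)³ = 27/64)
J(Y) = -6 + Y (J(Y) = Y - 6 = -6 + Y)
(54 + (79 - 1*(-32)))*J(V(6, N(-1))) = (54 + (79 - 1*(-32)))*(-6 + 27/64) = (54 + (79 + 32))*(-357/64) = (54 + 111)*(-357/64) = 165*(-357/64) = -58905/64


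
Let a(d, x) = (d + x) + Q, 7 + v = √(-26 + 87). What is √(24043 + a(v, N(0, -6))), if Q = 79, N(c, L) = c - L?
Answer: √(24121 + √61) ≈ 155.33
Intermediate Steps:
v = -7 + √61 (v = -7 + √(-26 + 87) = -7 + √61 ≈ 0.81025)
a(d, x) = 79 + d + x (a(d, x) = (d + x) + 79 = 79 + d + x)
√(24043 + a(v, N(0, -6))) = √(24043 + (79 + (-7 + √61) + (0 - 1*(-6)))) = √(24043 + (79 + (-7 + √61) + (0 + 6))) = √(24043 + (79 + (-7 + √61) + 6)) = √(24043 + (78 + √61)) = √(24121 + √61)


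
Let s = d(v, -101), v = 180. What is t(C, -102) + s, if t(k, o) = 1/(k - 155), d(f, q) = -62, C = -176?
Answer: -20523/331 ≈ -62.003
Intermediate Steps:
t(k, o) = 1/(-155 + k)
s = -62
t(C, -102) + s = 1/(-155 - 176) - 62 = 1/(-331) - 62 = -1/331 - 62 = -20523/331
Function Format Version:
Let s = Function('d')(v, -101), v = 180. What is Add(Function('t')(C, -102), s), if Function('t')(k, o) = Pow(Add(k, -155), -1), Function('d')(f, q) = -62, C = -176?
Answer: Rational(-20523, 331) ≈ -62.003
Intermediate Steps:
Function('t')(k, o) = Pow(Add(-155, k), -1)
s = -62
Add(Function('t')(C, -102), s) = Add(Pow(Add(-155, -176), -1), -62) = Add(Pow(-331, -1), -62) = Add(Rational(-1, 331), -62) = Rational(-20523, 331)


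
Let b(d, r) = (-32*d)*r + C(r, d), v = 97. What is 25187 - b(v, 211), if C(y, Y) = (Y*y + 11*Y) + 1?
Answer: 658596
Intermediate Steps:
C(y, Y) = 1 + 11*Y + Y*y (C(y, Y) = (11*Y + Y*y) + 1 = 1 + 11*Y + Y*y)
b(d, r) = 1 + 11*d - 31*d*r (b(d, r) = (-32*d)*r + (1 + 11*d + d*r) = -32*d*r + (1 + 11*d + d*r) = 1 + 11*d - 31*d*r)
25187 - b(v, 211) = 25187 - (1 + 11*97 - 31*97*211) = 25187 - (1 + 1067 - 634477) = 25187 - 1*(-633409) = 25187 + 633409 = 658596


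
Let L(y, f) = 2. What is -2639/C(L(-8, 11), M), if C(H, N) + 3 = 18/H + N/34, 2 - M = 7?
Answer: -89726/199 ≈ -450.88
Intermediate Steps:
M = -5 (M = 2 - 1*7 = 2 - 7 = -5)
C(H, N) = -3 + 18/H + N/34 (C(H, N) = -3 + (18/H + N/34) = -3 + 18/H + N/34)
-2639/C(L(-8, 11), M) = -2639/(-3 + 18/2 + (1/34)*(-5)) = -2639/(-3 + 18*(½) - 5/34) = -2639/(-3 + 9 - 5/34) = -2639/199/34 = -2639*34/199 = -89726/199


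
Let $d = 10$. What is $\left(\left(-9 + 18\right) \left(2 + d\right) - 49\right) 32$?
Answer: $1888$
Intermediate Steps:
$\left(\left(-9 + 18\right) \left(2 + d\right) - 49\right) 32 = \left(\left(-9 + 18\right) \left(2 + 10\right) - 49\right) 32 = \left(9 \cdot 12 - 49\right) 32 = \left(108 - 49\right) 32 = 59 \cdot 32 = 1888$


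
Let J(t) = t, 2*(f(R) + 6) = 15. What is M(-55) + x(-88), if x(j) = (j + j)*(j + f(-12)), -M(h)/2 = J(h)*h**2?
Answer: 347974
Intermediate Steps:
f(R) = 3/2 (f(R) = -6 + (1/2)*15 = -6 + 15/2 = 3/2)
M(h) = -2*h**3 (M(h) = -2*h*h**2 = -2*h**3)
x(j) = 2*j*(3/2 + j) (x(j) = (j + j)*(j + 3/2) = (2*j)*(3/2 + j) = 2*j*(3/2 + j))
M(-55) + x(-88) = -2*(-55)**3 - 88*(3 + 2*(-88)) = -2*(-166375) - 88*(3 - 176) = 332750 - 88*(-173) = 332750 + 15224 = 347974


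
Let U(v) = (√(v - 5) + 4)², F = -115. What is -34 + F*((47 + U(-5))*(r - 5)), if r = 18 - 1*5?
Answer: -48794 - 7360*I*√10 ≈ -48794.0 - 23274.0*I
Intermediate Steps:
U(v) = (4 + √(-5 + v))² (U(v) = (√(-5 + v) + 4)² = (4 + √(-5 + v))²)
r = 13 (r = 18 - 5 = 13)
-34 + F*((47 + U(-5))*(r - 5)) = -34 - 115*(47 + (4 + √(-5 - 5))²)*(13 - 5) = -34 - 115*(47 + (4 + √(-10))²)*8 = -34 - 115*(47 + (4 + I*√10)²)*8 = -34 - 115*(376 + 8*(4 + I*√10)²) = -34 + (-43240 - 920*(4 + I*√10)²) = -43274 - 920*(4 + I*√10)²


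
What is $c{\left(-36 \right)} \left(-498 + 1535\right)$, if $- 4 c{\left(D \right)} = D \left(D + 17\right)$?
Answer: $-177327$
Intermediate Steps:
$c{\left(D \right)} = - \frac{D \left(17 + D\right)}{4}$ ($c{\left(D \right)} = - \frac{D \left(D + 17\right)}{4} = - \frac{D \left(17 + D\right)}{4}$)
$c{\left(-36 \right)} \left(-498 + 1535\right) = \left(- \frac{1}{4}\right) \left(-36\right) \left(17 - 36\right) \left(-498 + 1535\right) = \left(- \frac{1}{4}\right) \left(-36\right) \left(-19\right) 1037 = \left(-171\right) 1037 = -177327$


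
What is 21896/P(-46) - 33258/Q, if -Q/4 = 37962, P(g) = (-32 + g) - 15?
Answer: -184542823/784548 ≈ -235.22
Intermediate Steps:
P(g) = -47 + g
Q = -151848 (Q = -4*37962 = -151848)
21896/P(-46) - 33258/Q = 21896/(-47 - 46) - 33258/(-151848) = 21896/(-93) - 33258*(-1/151848) = 21896*(-1/93) + 5543/25308 = -21896/93 + 5543/25308 = -184542823/784548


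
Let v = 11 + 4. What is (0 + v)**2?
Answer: 225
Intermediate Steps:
v = 15
(0 + v)**2 = (0 + 15)**2 = 15**2 = 225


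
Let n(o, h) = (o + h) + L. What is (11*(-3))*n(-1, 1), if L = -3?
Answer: 99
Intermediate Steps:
n(o, h) = -3 + h + o (n(o, h) = (o + h) - 3 = (h + o) - 3 = -3 + h + o)
(11*(-3))*n(-1, 1) = (11*(-3))*(-3 + 1 - 1) = -33*(-3) = 99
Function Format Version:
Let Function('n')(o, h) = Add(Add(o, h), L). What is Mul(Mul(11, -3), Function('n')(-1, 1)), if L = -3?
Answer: 99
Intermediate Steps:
Function('n')(o, h) = Add(-3, h, o) (Function('n')(o, h) = Add(Add(o, h), -3) = Add(Add(h, o), -3) = Add(-3, h, o))
Mul(Mul(11, -3), Function('n')(-1, 1)) = Mul(Mul(11, -3), Add(-3, 1, -1)) = Mul(-33, -3) = 99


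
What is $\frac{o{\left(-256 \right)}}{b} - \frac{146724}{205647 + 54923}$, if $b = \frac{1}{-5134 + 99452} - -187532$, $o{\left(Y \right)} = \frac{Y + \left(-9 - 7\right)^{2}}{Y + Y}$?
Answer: $- \frac{73362}{130285} \approx -0.56309$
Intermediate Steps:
$o{\left(Y \right)} = \frac{256 + Y}{2 Y}$ ($o{\left(Y \right)} = \frac{Y + \left(-16\right)^{2}}{2 Y} = \left(Y + 256\right) \frac{1}{2 Y} = \left(256 + Y\right) \frac{1}{2 Y} = \frac{256 + Y}{2 Y}$)
$b = \frac{17687643177}{94318}$ ($b = \frac{1}{94318} + 187532 = \frac{17687643177}{94318} \approx 1.8753 \cdot 10^{5}$)
$\frac{o{\left(-256 \right)}}{b} - \frac{146724}{205647 + 54923} = \frac{\frac{1}{2} \frac{1}{-256} \left(256 - 256\right)}{\frac{17687643177}{94318}} - \frac{146724}{205647 + 54923} = \frac{1}{2} \left(- \frac{1}{256}\right) 0 \cdot \frac{94318}{17687643177} - \frac{146724}{260570} = 0 \cdot \frac{94318}{17687643177} - \frac{73362}{130285} = 0 - \frac{73362}{130285} = - \frac{73362}{130285}$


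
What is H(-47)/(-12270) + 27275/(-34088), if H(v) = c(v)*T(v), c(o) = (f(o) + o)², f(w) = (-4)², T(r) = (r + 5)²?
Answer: -9686796367/69709960 ≈ -138.96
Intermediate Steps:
T(r) = (5 + r)²
f(w) = 16
c(o) = (16 + o)²
H(v) = (5 + v)²*(16 + v)² (H(v) = (16 + v)²*(5 + v)² = (5 + v)²*(16 + v)²)
H(-47)/(-12270) + 27275/(-34088) = ((5 - 47)²*(16 - 47)²)/(-12270) + 27275/(-34088) = ((-42)²*(-31)²)*(-1/12270) + 27275*(-1/34088) = (1764*961)*(-1/12270) - 27275/34088 = 1695204*(-1/12270) - 27275/34088 = -282534/2045 - 27275/34088 = -9686796367/69709960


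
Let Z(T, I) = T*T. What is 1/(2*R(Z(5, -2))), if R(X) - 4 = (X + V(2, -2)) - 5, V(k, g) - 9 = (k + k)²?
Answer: 1/98 ≈ 0.010204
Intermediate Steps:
V(k, g) = 9 + 4*k² (V(k, g) = 9 + (k + k)² = 9 + (2*k)² = 9 + 4*k²)
Z(T, I) = T²
R(X) = 24 + X (R(X) = 4 + ((X + (9 + 4*2²)) - 5) = 4 + ((X + (9 + 4*4)) - 5) = 4 + ((X + (9 + 16)) - 5) = 4 + ((X + 25) - 5) = 4 + ((25 + X) - 5) = 4 + (20 + X) = 24 + X)
1/(2*R(Z(5, -2))) = 1/(2*(24 + 5²)) = 1/(2*(24 + 25)) = 1/(2*49) = 1/98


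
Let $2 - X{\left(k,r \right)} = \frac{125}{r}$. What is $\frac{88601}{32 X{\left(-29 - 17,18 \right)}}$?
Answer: $- \frac{797409}{1424} \approx -559.98$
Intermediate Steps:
$X{\left(k,r \right)} = 2 - \frac{125}{r}$
$\frac{88601}{32 X{\left(-29 - 17,18 \right)}} = \frac{88601}{32 \left(2 - \frac{125}{18}\right)} = \frac{88601}{32 \left(- \frac{89}{18}\right)} = \frac{88601}{- \frac{1424}{9}} = 88601 \left(- \frac{9}{1424}\right) = - \frac{797409}{1424}$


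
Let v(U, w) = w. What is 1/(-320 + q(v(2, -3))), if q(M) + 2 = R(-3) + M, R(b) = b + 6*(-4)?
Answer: -1/352 ≈ -0.0028409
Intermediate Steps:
R(b) = -24 + b (R(b) = b - 24 = -24 + b)
q(M) = -29 + M (q(M) = -2 + ((-24 - 3) + M) = -2 + (-27 + M) = -29 + M)
1/(-320 + q(v(2, -3))) = 1/(-320 + (-29 - 3)) = 1/(-320 - 32) = 1/(-352) = -1/352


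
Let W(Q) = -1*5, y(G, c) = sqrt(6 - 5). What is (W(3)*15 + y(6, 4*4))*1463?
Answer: -108262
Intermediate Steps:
y(G, c) = 1 (y(G, c) = sqrt(1) = 1)
W(Q) = -5
(W(3)*15 + y(6, 4*4))*1463 = (-5*15 + 1)*1463 = (-75 + 1)*1463 = -74*1463 = -108262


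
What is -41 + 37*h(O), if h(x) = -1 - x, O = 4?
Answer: -226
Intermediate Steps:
-41 + 37*h(O) = -41 + 37*(-1 - 1*4) = -41 + 37*(-1 - 4) = -41 + 37*(-5) = -41 - 185 = -226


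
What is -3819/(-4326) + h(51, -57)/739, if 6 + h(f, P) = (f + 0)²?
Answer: 4682737/1065638 ≈ 4.3943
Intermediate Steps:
h(f, P) = -6 + f² (h(f, P) = -6 + (f + 0)² = -6 + f²)
-3819/(-4326) + h(51, -57)/739 = -3819/(-4326) + (-6 + 51²)/739 = -3819*(-1/4326) + (-6 + 2601)*(1/739) = 1273/1442 + 2595*(1/739) = 1273/1442 + 2595/739 = 4682737/1065638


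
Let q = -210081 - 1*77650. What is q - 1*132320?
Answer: -420051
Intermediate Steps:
q = -287731 (q = -210081 - 77650 = -287731)
q - 1*132320 = -287731 - 1*132320 = -287731 - 132320 = -420051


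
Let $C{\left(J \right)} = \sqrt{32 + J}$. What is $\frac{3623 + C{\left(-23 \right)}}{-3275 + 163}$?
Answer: $- \frac{1813}{1556} \approx -1.1652$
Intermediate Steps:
$\frac{3623 + C{\left(-23 \right)}}{-3275 + 163} = \frac{3623 + \sqrt{32 - 23}}{-3275 + 163} = \frac{3623 + \sqrt{9}}{-3112} = \left(3623 + 3\right) \left(- \frac{1}{3112}\right) = 3626 \left(- \frac{1}{3112}\right) = - \frac{1813}{1556}$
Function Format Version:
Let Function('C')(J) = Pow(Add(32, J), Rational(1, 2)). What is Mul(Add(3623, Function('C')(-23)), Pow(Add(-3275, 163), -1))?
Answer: Rational(-1813, 1556) ≈ -1.1652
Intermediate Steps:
Mul(Add(3623, Function('C')(-23)), Pow(Add(-3275, 163), -1)) = Mul(Add(3623, Pow(Add(32, -23), Rational(1, 2))), Pow(Add(-3275, 163), -1)) = Mul(Add(3623, Pow(9, Rational(1, 2))), Pow(-3112, -1)) = Mul(Add(3623, 3), Rational(-1, 3112)) = Mul(3626, Rational(-1, 3112)) = Rational(-1813, 1556)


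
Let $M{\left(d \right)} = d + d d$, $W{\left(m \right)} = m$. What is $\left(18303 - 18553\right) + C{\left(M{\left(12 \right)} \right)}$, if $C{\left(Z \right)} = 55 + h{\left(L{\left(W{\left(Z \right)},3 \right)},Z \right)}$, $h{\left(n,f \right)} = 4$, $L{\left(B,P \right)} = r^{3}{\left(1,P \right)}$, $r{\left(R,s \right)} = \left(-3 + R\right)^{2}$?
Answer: $-191$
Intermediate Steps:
$M{\left(d \right)} = d + d^{2}$
$L{\left(B,P \right)} = 64$ ($L{\left(B,P \right)} = \left(\left(-3 + 1\right)^{2}\right)^{3} = \left(\left(-2\right)^{2}\right)^{3} = 4^{3} = 64$)
$C{\left(Z \right)} = 59$ ($C{\left(Z \right)} = 55 + 4 = 59$)
$\left(18303 - 18553\right) + C{\left(M{\left(12 \right)} \right)} = \left(18303 - 18553\right) + 59 = -250 + 59 = -191$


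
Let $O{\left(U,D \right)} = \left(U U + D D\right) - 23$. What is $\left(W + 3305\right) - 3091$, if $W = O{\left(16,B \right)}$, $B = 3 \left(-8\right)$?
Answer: $1023$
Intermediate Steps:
$B = -24$
$O{\left(U,D \right)} = -23 + D^{2} + U^{2}$ ($O{\left(U,D \right)} = \left(U^{2} + D^{2}\right) - 23 = \left(D^{2} + U^{2}\right) - 23 = -23 + D^{2} + U^{2}$)
$W = 809$ ($W = -23 + \left(-24\right)^{2} + 16^{2} = -23 + 576 + 256 = 809$)
$\left(W + 3305\right) - 3091 = \left(809 + 3305\right) - 3091 = 4114 - 3091 = 1023$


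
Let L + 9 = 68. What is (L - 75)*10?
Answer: -160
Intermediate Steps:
L = 59 (L = -9 + 68 = 59)
(L - 75)*10 = (59 - 75)*10 = -16*10 = -160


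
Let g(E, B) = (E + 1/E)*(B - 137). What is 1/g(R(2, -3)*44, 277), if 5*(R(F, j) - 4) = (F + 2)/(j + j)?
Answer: 1914/45590503 ≈ 4.1982e-5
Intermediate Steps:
R(F, j) = 4 + (2 + F)/(10*j) (R(F, j) = 4 + ((F + 2)/(j + j))/5 = 4 + ((2 + F)/((2*j)))/5 = 4 + ((2 + F)*(1/(2*j)))/5 = 4 + ((2 + F)/(2*j))/5 = 4 + (2 + F)/(10*j))
g(E, B) = (-137 + B)*(E + 1/E) (g(E, B) = (E + 1/E)*(-137 + B) = (-137 + B)*(E + 1/E))
1/g(R(2, -3)*44, 277) = 1/((-137 + 277 + (((⅒)*(2 + 2 + 40*(-3))/(-3))*44)²*(-137 + 277))/((((⅒)*(2 + 2 + 40*(-3))/(-3))*44))) = 1/((-137 + 277 + (((⅒)*(-⅓)*(2 + 2 - 120))*44)²*140)/((((⅒)*(-⅓)*(2 + 2 - 120))*44))) = 1/((-137 + 277 + (((⅒)*(-⅓)*(-116))*44)²*140)/((((⅒)*(-⅓)*(-116))*44))) = 1/((-137 + 277 + ((58/15)*44)²*140)/(((58/15)*44))) = 1/((-137 + 277 + (2552/15)²*140)/(2552/15)) = 1/(15*(-137 + 277 + (6512704/225)*140)/2552) = 1/(15*(-137 + 277 + 182355712/45)/2552) = 1/((15/2552)*(182362012/45)) = 1/(45590503/1914) = 1914/45590503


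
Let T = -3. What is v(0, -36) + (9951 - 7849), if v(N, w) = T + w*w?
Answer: 3395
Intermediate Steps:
v(N, w) = -3 + w**2 (v(N, w) = -3 + w*w = -3 + w**2)
v(0, -36) + (9951 - 7849) = (-3 + (-36)**2) + (9951 - 7849) = (-3 + 1296) + 2102 = 1293 + 2102 = 3395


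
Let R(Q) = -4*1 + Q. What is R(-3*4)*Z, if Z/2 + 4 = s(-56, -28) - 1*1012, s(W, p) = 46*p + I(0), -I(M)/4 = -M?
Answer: 73728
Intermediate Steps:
I(M) = 4*M (I(M) = -(-4)*M = 4*M)
s(W, p) = 46*p (s(W, p) = 46*p + 4*0 = 46*p + 0 = 46*p)
R(Q) = -4 + Q
Z = -4608 (Z = -8 + 2*(46*(-28) - 1*1012) = -8 + 2*(-1288 - 1012) = -8 + 2*(-2300) = -8 - 4600 = -4608)
R(-3*4)*Z = (-4 - 3*4)*(-4608) = (-4 - 12)*(-4608) = -16*(-4608) = 73728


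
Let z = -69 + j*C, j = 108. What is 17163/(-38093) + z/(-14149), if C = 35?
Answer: -384202410/538977857 ≈ -0.71284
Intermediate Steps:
z = 3711 (z = -69 + 108*35 = -69 + 3780 = 3711)
17163/(-38093) + z/(-14149) = 17163/(-38093) + 3711/(-14149) = 17163*(-1/38093) + 3711*(-1/14149) = -17163/38093 - 3711/14149 = -384202410/538977857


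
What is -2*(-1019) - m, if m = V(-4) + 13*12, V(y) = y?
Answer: 1886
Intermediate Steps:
m = 152 (m = -4 + 13*12 = -4 + 156 = 152)
-2*(-1019) - m = -2*(-1019) - 1*152 = 2038 - 152 = 1886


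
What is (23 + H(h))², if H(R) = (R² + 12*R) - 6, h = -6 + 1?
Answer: 324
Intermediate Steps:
h = -5
H(R) = -6 + R² + 12*R
(23 + H(h))² = (23 + (-6 + (-5)² + 12*(-5)))² = (23 + (-6 + 25 - 60))² = (23 - 41)² = (-18)² = 324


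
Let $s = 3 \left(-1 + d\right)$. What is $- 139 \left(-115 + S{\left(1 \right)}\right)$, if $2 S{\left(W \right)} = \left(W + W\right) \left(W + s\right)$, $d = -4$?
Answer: $17931$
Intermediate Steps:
$s = -15$ ($s = 3 \left(-1 - 4\right) = 3 \left(-5\right) = -15$)
$S{\left(W \right)} = W \left(-15 + W\right)$ ($S{\left(W \right)} = \frac{\left(W + W\right) \left(W - 15\right)}{2} = \frac{2 W \left(-15 + W\right)}{2} = W \left(-15 + W\right)$)
$- 139 \left(-115 + S{\left(1 \right)}\right) = - 139 \left(-115 + 1 \left(-15 + 1\right)\right) = - 139 \left(-115 + 1 \left(-14\right)\right) = - 139 \left(-115 - 14\right) = \left(-139\right) \left(-129\right) = 17931$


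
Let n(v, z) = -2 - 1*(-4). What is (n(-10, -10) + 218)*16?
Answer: 3520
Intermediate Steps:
n(v, z) = 2 (n(v, z) = -2 + 4 = 2)
(n(-10, -10) + 218)*16 = (2 + 218)*16 = 220*16 = 3520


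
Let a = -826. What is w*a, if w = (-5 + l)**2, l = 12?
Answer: -40474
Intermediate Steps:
w = 49 (w = (-5 + 12)**2 = 7**2 = 49)
w*a = 49*(-826) = -40474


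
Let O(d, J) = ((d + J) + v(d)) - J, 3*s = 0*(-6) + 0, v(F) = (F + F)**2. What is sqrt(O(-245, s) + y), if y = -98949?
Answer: sqrt(140906) ≈ 375.37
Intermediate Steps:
v(F) = 4*F**2 (v(F) = (2*F)**2 = 4*F**2)
s = 0 (s = (0*(-6) + 0)/3 = (0 + 0)/3 = (1/3)*0 = 0)
O(d, J) = d + 4*d**2 (O(d, J) = ((d + J) + 4*d**2) - J = ((J + d) + 4*d**2) - J = (J + d + 4*d**2) - J = d + 4*d**2)
sqrt(O(-245, s) + y) = sqrt(-245*(1 + 4*(-245)) - 98949) = sqrt(-245*(1 - 980) - 98949) = sqrt(-245*(-979) - 98949) = sqrt(239855 - 98949) = sqrt(140906)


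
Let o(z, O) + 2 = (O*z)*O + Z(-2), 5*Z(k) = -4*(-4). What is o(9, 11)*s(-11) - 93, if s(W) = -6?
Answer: -33171/5 ≈ -6634.2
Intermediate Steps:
Z(k) = 16/5 (Z(k) = (-4*(-4))/5 = (1/5)*16 = 16/5)
o(z, O) = 6/5 + z*O**2 (o(z, O) = -2 + ((O*z)*O + 16/5) = -2 + (z*O**2 + 16/5) = -2 + (16/5 + z*O**2) = 6/5 + z*O**2)
o(9, 11)*s(-11) - 93 = (6/5 + 9*11**2)*(-6) - 93 = (6/5 + 9*121)*(-6) - 93 = (6/5 + 1089)*(-6) - 93 = (5451/5)*(-6) - 93 = -32706/5 - 93 = -33171/5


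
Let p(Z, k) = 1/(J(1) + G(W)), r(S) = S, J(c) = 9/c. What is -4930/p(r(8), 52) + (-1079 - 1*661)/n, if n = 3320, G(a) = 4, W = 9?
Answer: -10639027/166 ≈ -64091.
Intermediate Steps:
p(Z, k) = 1/13 (p(Z, k) = 1/(9/1 + 4) = 1/(9*1 + 4) = 1/(9 + 4) = 1/13)
-4930/p(r(8), 52) + (-1079 - 1*661)/n = -4930/1/13 + (-1079 - 1*661)/3320 = -4930*13 + (-1079 - 661)*(1/3320) = -64090 - 1740*1/3320 = -64090 - 87/166 = -10639027/166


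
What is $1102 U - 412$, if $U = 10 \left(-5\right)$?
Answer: $-55512$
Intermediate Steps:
$U = -50$
$1102 U - 412 = 1102 \left(-50\right) - 412 = -55100 - 412 = -55512$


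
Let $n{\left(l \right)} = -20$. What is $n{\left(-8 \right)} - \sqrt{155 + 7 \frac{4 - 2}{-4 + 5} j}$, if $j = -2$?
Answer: $-20 - \sqrt{127} \approx -31.269$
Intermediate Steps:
$n{\left(-8 \right)} - \sqrt{155 + 7 \frac{4 - 2}{-4 + 5} j} = -20 - \sqrt{155 + 7 \frac{4 - 2}{-4 + 5} \left(-2\right)} = -20 - \sqrt{155 + 7 \cdot \frac{2}{1} \left(-2\right)} = -20 - \sqrt{155 + 7 \cdot 2 \cdot 1 \left(-2\right)} = -20 - \sqrt{155 + 7 \cdot 2 \left(-2\right)} = -20 - \sqrt{155 + 14 \left(-2\right)} = -20 - \sqrt{155 - 28} = -20 - \sqrt{127}$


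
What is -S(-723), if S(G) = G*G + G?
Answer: -522006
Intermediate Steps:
S(G) = G + G**2 (S(G) = G**2 + G = G + G**2)
-S(-723) = -(-723)*(1 - 723) = -(-723)*(-722) = -1*522006 = -522006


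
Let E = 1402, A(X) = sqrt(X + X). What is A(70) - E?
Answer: -1402 + 2*sqrt(35) ≈ -1390.2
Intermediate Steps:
A(X) = sqrt(2)*sqrt(X) (A(X) = sqrt(2*X) = sqrt(2)*sqrt(X))
A(70) - E = sqrt(2)*sqrt(70) - 1*1402 = 2*sqrt(35) - 1402 = -1402 + 2*sqrt(35)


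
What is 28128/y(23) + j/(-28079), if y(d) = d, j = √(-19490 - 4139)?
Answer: 28128/23 - I*√23629/28079 ≈ 1223.0 - 0.0054745*I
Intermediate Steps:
j = I*√23629 (j = √(-23629) = I*√23629 ≈ 153.72*I)
28128/y(23) + j/(-28079) = 28128/23 + (I*√23629)/(-28079) = 28128*(1/23) + (I*√23629)*(-1/28079) = 28128/23 - I*√23629/28079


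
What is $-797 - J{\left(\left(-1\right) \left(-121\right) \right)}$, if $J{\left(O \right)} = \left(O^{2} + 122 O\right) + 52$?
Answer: $-30252$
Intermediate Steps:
$J{\left(O \right)} = 52 + O^{2} + 122 O$
$-797 - J{\left(\left(-1\right) \left(-121\right) \right)} = -797 - \left(52 + \left(\left(-1\right) \left(-121\right)\right)^{2} + 122 \left(\left(-1\right) \left(-121\right)\right)\right) = -797 - \left(52 + 121^{2} + 122 \cdot 121\right) = -797 - \left(52 + 14641 + 14762\right) = -797 - 29455 = -30252$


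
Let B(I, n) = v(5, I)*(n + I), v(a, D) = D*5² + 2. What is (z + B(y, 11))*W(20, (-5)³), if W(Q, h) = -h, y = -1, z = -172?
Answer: -50250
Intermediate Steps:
v(a, D) = 2 + 25*D (v(a, D) = D*25 + 2 = 25*D + 2 = 2 + 25*D)
B(I, n) = (2 + 25*I)*(I + n) (B(I, n) = (2 + 25*I)*(n + I) = (2 + 25*I)*(I + n))
(z + B(y, 11))*W(20, (-5)³) = (-172 + (2 + 25*(-1))*(-1 + 11))*(-1*(-5)³) = (-172 + (2 - 25)*10)*(-1*(-125)) = (-172 - 23*10)*125 = (-172 - 230)*125 = -402*125 = -50250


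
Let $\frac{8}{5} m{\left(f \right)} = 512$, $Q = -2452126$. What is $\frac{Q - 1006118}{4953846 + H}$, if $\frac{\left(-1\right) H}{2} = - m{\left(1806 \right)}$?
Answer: $- \frac{1729122}{2477243} \approx -0.698$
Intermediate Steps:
$m{\left(f \right)} = 320$ ($m{\left(f \right)} = \frac{5}{8} \cdot 512 = 320$)
$H = 640$ ($H = - 2 \left(\left(-1\right) 320\right) = \left(-2\right) \left(-320\right) = 640$)
$\frac{Q - 1006118}{4953846 + H} = \frac{-2452126 - 1006118}{4953846 + 640} = - \frac{3458244}{4954486} = \left(-3458244\right) \frac{1}{4954486} = - \frac{1729122}{2477243}$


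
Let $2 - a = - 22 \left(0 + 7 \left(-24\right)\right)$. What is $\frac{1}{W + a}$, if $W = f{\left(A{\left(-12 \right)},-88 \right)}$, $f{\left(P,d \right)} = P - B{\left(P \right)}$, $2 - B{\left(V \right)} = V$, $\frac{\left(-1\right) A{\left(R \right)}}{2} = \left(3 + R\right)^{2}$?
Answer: $- \frac{1}{4020} \approx -0.00024876$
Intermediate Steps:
$A{\left(R \right)} = - 2 \left(3 + R\right)^{2}$
$B{\left(V \right)} = 2 - V$
$a = -3694$ ($a = 2 - - 22 \left(0 + 7 \left(-24\right)\right) = 2 - - 22 \left(0 - 168\right) = 2 - \left(-22\right) \left(-168\right) = 2 - 3696 = -3694$)
$f{\left(P,d \right)} = -2 + 2 P$ ($f{\left(P,d \right)} = P - \left(2 - P\right) = P + \left(-2 + P\right) = -2 + 2 P$)
$W = -326$ ($W = -2 + 2 \left(- 2 \left(3 - 12\right)^{2}\right) = -2 + 2 \left(- 2 \left(-9\right)^{2}\right) = -2 + 2 \left(\left(-2\right) 81\right) = -2 + 2 \left(-162\right) = -2 - 324 = -326$)
$\frac{1}{W + a} = \frac{1}{-326 - 3694} = \frac{1}{-4020} = - \frac{1}{4020}$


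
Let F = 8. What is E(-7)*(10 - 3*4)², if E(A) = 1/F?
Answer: ½ ≈ 0.50000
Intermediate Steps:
E(A) = ⅛ (E(A) = 1/8 = ⅛)
E(-7)*(10 - 3*4)² = (10 - 3*4)²/8 = (10 - 12)²/8 = (⅛)*(-2)² = (⅛)*4 = ½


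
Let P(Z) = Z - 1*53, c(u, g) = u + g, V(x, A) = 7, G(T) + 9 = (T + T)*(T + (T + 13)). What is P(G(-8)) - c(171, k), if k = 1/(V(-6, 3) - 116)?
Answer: -20164/109 ≈ -184.99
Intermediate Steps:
G(T) = -9 + 2*T*(13 + 2*T) (G(T) = -9 + (T + T)*(T + (T + 13)) = -9 + (2*T)*(T + (13 + T)) = -9 + (2*T)*(13 + 2*T) = -9 + 2*T*(13 + 2*T))
k = -1/109 (k = 1/(7 - 116) = 1/(-109) = -1/109 ≈ -0.0091743)
c(u, g) = g + u
P(Z) = -53 + Z (P(Z) = Z - 53 = -53 + Z)
P(G(-8)) - c(171, k) = (-53 + (-9 + 4*(-8)² + 26*(-8))) - (-1/109 + 171) = (-53 + (-9 + 4*64 - 208)) - 1*18638/109 = (-53 + (-9 + 256 - 208)) - 18638/109 = (-53 + 39) - 18638/109 = -14 - 18638/109 = -20164/109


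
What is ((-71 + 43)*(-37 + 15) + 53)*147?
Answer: 98343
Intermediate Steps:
((-71 + 43)*(-37 + 15) + 53)*147 = (-28*(-22) + 53)*147 = (616 + 53)*147 = 669*147 = 98343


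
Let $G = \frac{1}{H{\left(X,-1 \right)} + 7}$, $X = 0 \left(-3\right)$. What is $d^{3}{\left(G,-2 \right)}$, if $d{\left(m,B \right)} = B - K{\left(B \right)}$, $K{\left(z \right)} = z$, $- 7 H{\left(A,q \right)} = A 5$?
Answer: $0$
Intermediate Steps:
$X = 0$
$H{\left(A,q \right)} = - \frac{5 A}{7}$ ($H{\left(A,q \right)} = - \frac{A 5}{7} = - \frac{5 A}{7}$)
$G = \frac{1}{7}$ ($G = \frac{1}{\left(- \frac{5}{7}\right) 0 + 7} = \frac{1}{0 + 7} = \frac{1}{7} \approx 0.14286$)
$d{\left(m,B \right)} = 0$ ($d{\left(m,B \right)} = B - B = 0$)
$d^{3}{\left(G,-2 \right)} = 0^{3} = 0$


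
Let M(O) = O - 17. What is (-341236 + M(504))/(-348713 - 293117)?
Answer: 340749/641830 ≈ 0.53090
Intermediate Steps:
M(O) = -17 + O
(-341236 + M(504))/(-348713 - 293117) = (-341236 + (-17 + 504))/(-348713 - 293117) = (-341236 + 487)/(-641830) = -340749*(-1/641830) = 340749/641830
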